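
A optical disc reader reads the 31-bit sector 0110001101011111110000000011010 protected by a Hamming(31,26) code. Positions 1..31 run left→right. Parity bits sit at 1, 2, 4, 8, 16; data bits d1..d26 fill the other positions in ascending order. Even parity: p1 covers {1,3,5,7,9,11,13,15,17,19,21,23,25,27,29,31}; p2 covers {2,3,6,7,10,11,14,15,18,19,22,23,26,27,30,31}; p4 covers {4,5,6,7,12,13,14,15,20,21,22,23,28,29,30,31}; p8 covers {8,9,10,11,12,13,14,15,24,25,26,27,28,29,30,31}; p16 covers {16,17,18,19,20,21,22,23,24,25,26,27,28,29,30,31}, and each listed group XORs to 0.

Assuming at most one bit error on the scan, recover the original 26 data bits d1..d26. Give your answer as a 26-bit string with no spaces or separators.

s1 (pos 1,3,5,7,9,11,13,15,17,19,21,23,25,27,29,31): 0⊕1⊕0⊕1⊕0⊕0⊕1⊕1⊕1⊕0⊕0⊕0⊕0⊕1⊕0⊕0 = 0
s2 (pos 2,3,6,7,10,11,14,15,18,19,22,23,26,27,30,31): 1⊕1⊕0⊕1⊕1⊕0⊕1⊕1⊕1⊕0⊕0⊕0⊕0⊕1⊕1⊕0 = 1
s4 (pos 4,5,6,7,12,13,14,15,20,21,22,23,28,29,30,31): 0⊕0⊕0⊕1⊕1⊕1⊕1⊕1⊕0⊕0⊕0⊕0⊕1⊕0⊕1⊕0 = 1
s8 (pos 8,9,10,11,12,13,14,15,24,25,26,27,28,29,30,31): 1⊕0⊕1⊕0⊕1⊕1⊕1⊕1⊕0⊕0⊕0⊕1⊕1⊕0⊕1⊕0 = 1
s16 (pos 16,17,18,19,20,21,22,23,24,25,26,27,28,29,30,31): 1⊕1⊕1⊕0⊕0⊕0⊕0⊕0⊕0⊕0⊕0⊕1⊕1⊕0⊕1⊕0 = 0
Syndrome s16…s1 = 01110 → error at position 14.
Flip position 14: 0110001101011111110000000011010 → 0110001101011011110000000011010
Read data bits from positions 3,5,6,7,9,10,11,12,13,14,15,17,18,19,20,21,22,23,24,25,26,27,28,29,30,31: 10010101101110000000011010

10010101101110000000011010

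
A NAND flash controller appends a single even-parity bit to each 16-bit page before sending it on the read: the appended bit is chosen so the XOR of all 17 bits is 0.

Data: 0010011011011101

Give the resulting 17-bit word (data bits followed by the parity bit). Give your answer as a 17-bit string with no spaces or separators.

00100110110111011

XOR of the 16 data bits: 0⊕0⊕1⊕0⊕0⊕1⊕1⊕0⊕1⊕1⊕0⊕1⊕1⊕1⊕0⊕1 = 1
Parity bit = 1 (so all 17 bits XOR to 0).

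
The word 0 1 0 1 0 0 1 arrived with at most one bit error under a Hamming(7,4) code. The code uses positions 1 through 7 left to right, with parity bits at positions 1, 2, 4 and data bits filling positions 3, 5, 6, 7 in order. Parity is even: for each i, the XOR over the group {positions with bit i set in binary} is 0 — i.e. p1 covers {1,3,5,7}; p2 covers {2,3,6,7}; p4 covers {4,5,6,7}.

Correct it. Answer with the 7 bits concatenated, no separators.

1101001

s1 (pos 1,3,5,7): 0⊕0⊕0⊕1 = 1
s2 (pos 2,3,6,7): 1⊕0⊕0⊕1 = 0
s4 (pos 4,5,6,7): 1⊕0⊕0⊕1 = 0
Syndrome s4…s1 = 001 → error at position 1.
Flip position 1: 0101001 → 1101001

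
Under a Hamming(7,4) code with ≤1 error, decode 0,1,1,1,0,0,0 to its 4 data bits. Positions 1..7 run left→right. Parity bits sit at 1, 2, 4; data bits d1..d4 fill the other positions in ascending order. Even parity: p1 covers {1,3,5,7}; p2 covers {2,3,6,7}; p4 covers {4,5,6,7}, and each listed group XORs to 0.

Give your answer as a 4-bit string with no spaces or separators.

1100

s1 (pos 1,3,5,7): 0⊕1⊕0⊕0 = 1
s2 (pos 2,3,6,7): 1⊕1⊕0⊕0 = 0
s4 (pos 4,5,6,7): 1⊕0⊕0⊕0 = 1
Syndrome s4…s1 = 101 → error at position 5.
Flip position 5: 0111000 → 0111100
Read data bits from positions 3,5,6,7: 1100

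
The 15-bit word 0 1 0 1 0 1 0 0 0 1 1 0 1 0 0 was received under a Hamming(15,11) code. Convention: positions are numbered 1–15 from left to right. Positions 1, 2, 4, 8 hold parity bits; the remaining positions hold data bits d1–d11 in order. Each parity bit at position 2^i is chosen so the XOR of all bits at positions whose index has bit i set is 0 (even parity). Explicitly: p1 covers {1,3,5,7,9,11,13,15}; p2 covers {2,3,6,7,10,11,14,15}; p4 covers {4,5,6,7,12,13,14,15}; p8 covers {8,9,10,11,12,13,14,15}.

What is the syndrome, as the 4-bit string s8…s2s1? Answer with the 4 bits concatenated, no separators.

1100

s1 (pos 1,3,5,7,9,11,13,15): 0⊕0⊕0⊕0⊕0⊕1⊕1⊕0 = 0
s2 (pos 2,3,6,7,10,11,14,15): 1⊕0⊕1⊕0⊕1⊕1⊕0⊕0 = 0
s4 (pos 4,5,6,7,12,13,14,15): 1⊕0⊕1⊕0⊕0⊕1⊕0⊕0 = 1
s8 (pos 8,9,10,11,12,13,14,15): 0⊕0⊕1⊕1⊕0⊕1⊕0⊕0 = 1
Syndrome s8…s1 = 1100 → error at position 12.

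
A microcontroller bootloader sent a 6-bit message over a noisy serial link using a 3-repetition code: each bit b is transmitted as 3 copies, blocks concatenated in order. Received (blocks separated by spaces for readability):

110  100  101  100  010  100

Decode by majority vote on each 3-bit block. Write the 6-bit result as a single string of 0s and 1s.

101000

Block 1 (110): 2 ones → 1
Block 2 (100): 1 one → 0
Block 3 (101): 2 ones → 1
Block 4 (100): 1 one → 0
Block 5 (010): 1 one → 0
Block 6 (100): 1 one → 0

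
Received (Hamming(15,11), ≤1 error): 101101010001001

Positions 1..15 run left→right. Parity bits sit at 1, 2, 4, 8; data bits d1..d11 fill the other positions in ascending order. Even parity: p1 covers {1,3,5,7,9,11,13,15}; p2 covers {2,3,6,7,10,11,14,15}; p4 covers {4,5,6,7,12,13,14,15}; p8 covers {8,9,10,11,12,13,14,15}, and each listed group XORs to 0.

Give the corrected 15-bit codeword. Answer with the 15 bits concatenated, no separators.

s1 (pos 1,3,5,7,9,11,13,15): 1⊕1⊕0⊕0⊕0⊕0⊕0⊕1 = 1
s2 (pos 2,3,6,7,10,11,14,15): 0⊕1⊕1⊕0⊕0⊕0⊕0⊕1 = 1
s4 (pos 4,5,6,7,12,13,14,15): 1⊕0⊕1⊕0⊕1⊕0⊕0⊕1 = 0
s8 (pos 8,9,10,11,12,13,14,15): 1⊕0⊕0⊕0⊕1⊕0⊕0⊕1 = 1
Syndrome s8…s1 = 1011 → error at position 11.
Flip position 11: 101101010001001 → 101101010011001

101101010011001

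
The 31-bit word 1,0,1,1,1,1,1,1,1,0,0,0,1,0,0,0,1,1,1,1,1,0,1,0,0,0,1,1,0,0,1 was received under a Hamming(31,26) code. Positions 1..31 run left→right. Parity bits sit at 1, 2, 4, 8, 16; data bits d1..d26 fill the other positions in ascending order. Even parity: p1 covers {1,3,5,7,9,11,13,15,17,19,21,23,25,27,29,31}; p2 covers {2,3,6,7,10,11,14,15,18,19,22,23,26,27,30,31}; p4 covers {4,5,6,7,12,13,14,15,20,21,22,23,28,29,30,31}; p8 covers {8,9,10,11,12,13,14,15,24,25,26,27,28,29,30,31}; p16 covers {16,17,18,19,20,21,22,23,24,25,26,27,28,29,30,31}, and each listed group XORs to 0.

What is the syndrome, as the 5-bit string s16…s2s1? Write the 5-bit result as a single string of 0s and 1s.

s1 (pos 1,3,5,7,9,11,13,15,17,19,21,23,25,27,29,31): 1⊕1⊕1⊕1⊕1⊕0⊕1⊕0⊕1⊕1⊕1⊕1⊕0⊕1⊕0⊕1 = 0
s2 (pos 2,3,6,7,10,11,14,15,18,19,22,23,26,27,30,31): 0⊕1⊕1⊕1⊕0⊕0⊕0⊕0⊕1⊕1⊕0⊕1⊕0⊕1⊕0⊕1 = 0
s4 (pos 4,5,6,7,12,13,14,15,20,21,22,23,28,29,30,31): 1⊕1⊕1⊕1⊕0⊕1⊕0⊕0⊕1⊕1⊕0⊕1⊕1⊕0⊕0⊕1 = 0
s8 (pos 8,9,10,11,12,13,14,15,24,25,26,27,28,29,30,31): 1⊕1⊕0⊕0⊕0⊕1⊕0⊕0⊕0⊕0⊕0⊕1⊕1⊕0⊕0⊕1 = 0
s16 (pos 16,17,18,19,20,21,22,23,24,25,26,27,28,29,30,31): 0⊕1⊕1⊕1⊕1⊕1⊕0⊕1⊕0⊕0⊕0⊕1⊕1⊕0⊕0⊕1 = 1
Syndrome s16…s1 = 10000 → error at position 16.

10000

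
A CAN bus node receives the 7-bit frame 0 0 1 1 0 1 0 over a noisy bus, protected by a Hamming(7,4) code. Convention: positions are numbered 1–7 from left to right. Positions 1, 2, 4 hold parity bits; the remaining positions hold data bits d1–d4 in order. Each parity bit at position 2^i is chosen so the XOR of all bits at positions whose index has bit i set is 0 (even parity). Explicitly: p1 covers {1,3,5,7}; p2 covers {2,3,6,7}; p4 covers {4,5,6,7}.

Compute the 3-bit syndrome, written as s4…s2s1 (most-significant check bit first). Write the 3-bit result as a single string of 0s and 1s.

001

s1 (pos 1,3,5,7): 0⊕1⊕0⊕0 = 1
s2 (pos 2,3,6,7): 0⊕1⊕1⊕0 = 0
s4 (pos 4,5,6,7): 1⊕0⊕1⊕0 = 0
Syndrome s4…s1 = 001 → error at position 1.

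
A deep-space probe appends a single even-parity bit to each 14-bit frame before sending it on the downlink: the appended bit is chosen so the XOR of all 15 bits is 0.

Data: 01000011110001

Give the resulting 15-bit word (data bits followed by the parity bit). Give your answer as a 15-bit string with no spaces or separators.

XOR of the 14 data bits: 0⊕1⊕0⊕0⊕0⊕0⊕1⊕1⊕1⊕1⊕0⊕0⊕0⊕1 = 0
Parity bit = 0 (so all 15 bits XOR to 0).

010000111100010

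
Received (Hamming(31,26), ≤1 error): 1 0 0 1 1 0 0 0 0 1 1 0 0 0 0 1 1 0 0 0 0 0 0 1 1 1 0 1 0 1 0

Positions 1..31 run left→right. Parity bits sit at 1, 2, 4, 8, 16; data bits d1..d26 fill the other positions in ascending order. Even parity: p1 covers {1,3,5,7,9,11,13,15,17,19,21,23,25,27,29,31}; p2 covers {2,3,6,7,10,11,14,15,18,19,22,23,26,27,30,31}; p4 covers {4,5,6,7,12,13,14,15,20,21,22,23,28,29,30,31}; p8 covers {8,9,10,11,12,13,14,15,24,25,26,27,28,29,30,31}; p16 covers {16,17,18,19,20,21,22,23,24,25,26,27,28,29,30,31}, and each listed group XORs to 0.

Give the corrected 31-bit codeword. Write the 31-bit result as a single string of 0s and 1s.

s1 (pos 1,3,5,7,9,11,13,15,17,19,21,23,25,27,29,31): 1⊕0⊕1⊕0⊕0⊕1⊕0⊕0⊕1⊕0⊕0⊕0⊕1⊕0⊕0⊕0 = 1
s2 (pos 2,3,6,7,10,11,14,15,18,19,22,23,26,27,30,31): 0⊕0⊕0⊕0⊕1⊕1⊕0⊕0⊕0⊕0⊕0⊕0⊕1⊕0⊕1⊕0 = 0
s4 (pos 4,5,6,7,12,13,14,15,20,21,22,23,28,29,30,31): 1⊕1⊕0⊕0⊕0⊕0⊕0⊕0⊕0⊕0⊕0⊕0⊕1⊕0⊕1⊕0 = 0
s8 (pos 8,9,10,11,12,13,14,15,24,25,26,27,28,29,30,31): 0⊕0⊕1⊕1⊕0⊕0⊕0⊕0⊕1⊕1⊕1⊕0⊕1⊕0⊕1⊕0 = 1
s16 (pos 16,17,18,19,20,21,22,23,24,25,26,27,28,29,30,31): 1⊕1⊕0⊕0⊕0⊕0⊕0⊕0⊕1⊕1⊕1⊕0⊕1⊕0⊕1⊕0 = 1
Syndrome s16…s1 = 11001 → error at position 25.
Flip position 25: 1001100001100001100000011101010 → 1001100001100001100000010101010

1001100001100001100000010101010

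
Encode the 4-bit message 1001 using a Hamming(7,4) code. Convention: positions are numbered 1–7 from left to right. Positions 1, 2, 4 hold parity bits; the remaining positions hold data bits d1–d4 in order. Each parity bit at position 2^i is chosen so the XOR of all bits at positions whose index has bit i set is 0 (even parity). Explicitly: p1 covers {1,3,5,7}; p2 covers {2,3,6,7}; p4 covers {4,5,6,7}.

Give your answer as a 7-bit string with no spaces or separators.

Place data at non-parity positions: p1 p2 1 p4 0 0 1
p1 (pos 1,3,5,7): XOR of data positions = 1⊕0⊕1 = 0
p2 (pos 2,3,6,7): XOR of data positions = 1⊕0⊕1 = 0
p4 (pos 4,5,6,7): XOR of data positions = 0⊕0⊕1 = 1
Codeword: 0011001

0011001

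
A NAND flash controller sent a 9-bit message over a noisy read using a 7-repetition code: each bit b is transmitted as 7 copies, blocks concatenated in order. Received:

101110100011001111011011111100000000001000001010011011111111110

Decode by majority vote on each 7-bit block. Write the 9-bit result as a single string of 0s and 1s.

Block 1 (1011101): 5 ones → 1
Block 2 (0001100): 2 ones → 0
Block 3 (1111011): 6 ones → 1
Block 4 (0111111): 6 ones → 1
Block 5 (0000000): 0 ones → 0
Block 6 (0001000): 1 one → 0
Block 7 (0010100): 2 ones → 0
Block 8 (1101111): 6 ones → 1
Block 9 (1111110): 6 ones → 1

101100011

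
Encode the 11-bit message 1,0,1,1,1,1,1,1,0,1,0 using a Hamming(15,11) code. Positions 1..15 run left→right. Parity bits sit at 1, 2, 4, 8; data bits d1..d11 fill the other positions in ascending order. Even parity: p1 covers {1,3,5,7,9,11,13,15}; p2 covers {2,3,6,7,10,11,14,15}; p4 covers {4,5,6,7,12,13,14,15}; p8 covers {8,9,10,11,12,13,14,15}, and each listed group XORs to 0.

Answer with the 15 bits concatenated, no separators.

001001111111010

Place data at non-parity positions: p1 p2 1 p4 0 1 1 p8 1 1 1 1 0 1 0
p1 (pos 1,3,5,7,9,11,13,15): XOR of data positions = 1⊕0⊕1⊕1⊕1⊕0⊕0 = 0
p2 (pos 2,3,6,7,10,11,14,15): XOR of data positions = 1⊕1⊕1⊕1⊕1⊕1⊕0 = 0
p4 (pos 4,5,6,7,12,13,14,15): XOR of data positions = 0⊕1⊕1⊕1⊕0⊕1⊕0 = 0
p8 (pos 8,9,10,11,12,13,14,15): XOR of data positions = 1⊕1⊕1⊕1⊕0⊕1⊕0 = 1
Codeword: 001001111111010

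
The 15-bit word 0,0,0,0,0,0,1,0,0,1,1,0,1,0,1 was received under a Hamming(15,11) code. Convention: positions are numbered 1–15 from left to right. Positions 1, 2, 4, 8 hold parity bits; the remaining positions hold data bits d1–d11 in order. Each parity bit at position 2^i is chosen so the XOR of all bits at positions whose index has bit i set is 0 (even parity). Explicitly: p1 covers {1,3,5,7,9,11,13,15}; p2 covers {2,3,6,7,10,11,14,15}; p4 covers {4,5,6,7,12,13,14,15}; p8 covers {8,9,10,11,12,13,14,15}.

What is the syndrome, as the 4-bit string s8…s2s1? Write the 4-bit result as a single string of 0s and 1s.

0100

s1 (pos 1,3,5,7,9,11,13,15): 0⊕0⊕0⊕1⊕0⊕1⊕1⊕1 = 0
s2 (pos 2,3,6,7,10,11,14,15): 0⊕0⊕0⊕1⊕1⊕1⊕0⊕1 = 0
s4 (pos 4,5,6,7,12,13,14,15): 0⊕0⊕0⊕1⊕0⊕1⊕0⊕1 = 1
s8 (pos 8,9,10,11,12,13,14,15): 0⊕0⊕1⊕1⊕0⊕1⊕0⊕1 = 0
Syndrome s8…s1 = 0100 → error at position 4.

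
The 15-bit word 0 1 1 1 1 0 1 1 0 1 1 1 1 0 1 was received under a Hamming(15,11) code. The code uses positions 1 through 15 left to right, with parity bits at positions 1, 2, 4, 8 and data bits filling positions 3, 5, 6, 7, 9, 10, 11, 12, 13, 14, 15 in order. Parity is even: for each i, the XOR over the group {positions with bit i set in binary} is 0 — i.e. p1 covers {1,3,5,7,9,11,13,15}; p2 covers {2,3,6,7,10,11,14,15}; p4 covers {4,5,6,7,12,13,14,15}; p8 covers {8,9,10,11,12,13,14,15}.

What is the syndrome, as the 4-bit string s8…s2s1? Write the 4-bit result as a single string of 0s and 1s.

s1 (pos 1,3,5,7,9,11,13,15): 0⊕1⊕1⊕1⊕0⊕1⊕1⊕1 = 0
s2 (pos 2,3,6,7,10,11,14,15): 1⊕1⊕0⊕1⊕1⊕1⊕0⊕1 = 0
s4 (pos 4,5,6,7,12,13,14,15): 1⊕1⊕0⊕1⊕1⊕1⊕0⊕1 = 0
s8 (pos 8,9,10,11,12,13,14,15): 1⊕0⊕1⊕1⊕1⊕1⊕0⊕1 = 0
Syndrome s8…s1 = 0000 → no error.

0000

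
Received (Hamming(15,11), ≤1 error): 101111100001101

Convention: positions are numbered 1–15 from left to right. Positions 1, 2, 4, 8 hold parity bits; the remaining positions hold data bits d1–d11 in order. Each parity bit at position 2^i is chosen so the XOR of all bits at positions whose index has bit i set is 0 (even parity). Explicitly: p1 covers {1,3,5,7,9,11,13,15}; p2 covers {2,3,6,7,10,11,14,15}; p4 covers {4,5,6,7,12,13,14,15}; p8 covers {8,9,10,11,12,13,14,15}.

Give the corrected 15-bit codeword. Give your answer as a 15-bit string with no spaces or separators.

s1 (pos 1,3,5,7,9,11,13,15): 1⊕1⊕1⊕1⊕0⊕0⊕1⊕1 = 0
s2 (pos 2,3,6,7,10,11,14,15): 0⊕1⊕1⊕1⊕0⊕0⊕0⊕1 = 0
s4 (pos 4,5,6,7,12,13,14,15): 1⊕1⊕1⊕1⊕1⊕1⊕0⊕1 = 1
s8 (pos 8,9,10,11,12,13,14,15): 0⊕0⊕0⊕0⊕1⊕1⊕0⊕1 = 1
Syndrome s8…s1 = 1100 → error at position 12.
Flip position 12: 101111100001101 → 101111100000101

101111100000101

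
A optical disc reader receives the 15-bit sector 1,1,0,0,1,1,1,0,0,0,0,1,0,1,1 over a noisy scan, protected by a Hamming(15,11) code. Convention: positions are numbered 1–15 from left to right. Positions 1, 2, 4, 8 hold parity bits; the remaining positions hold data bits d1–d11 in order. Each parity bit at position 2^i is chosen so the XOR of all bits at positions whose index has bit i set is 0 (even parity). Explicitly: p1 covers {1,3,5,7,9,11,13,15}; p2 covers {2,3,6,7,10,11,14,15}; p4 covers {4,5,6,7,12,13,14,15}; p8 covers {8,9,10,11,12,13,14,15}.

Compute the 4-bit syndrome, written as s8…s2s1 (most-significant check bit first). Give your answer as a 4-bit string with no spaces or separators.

1010

s1 (pos 1,3,5,7,9,11,13,15): 1⊕0⊕1⊕1⊕0⊕0⊕0⊕1 = 0
s2 (pos 2,3,6,7,10,11,14,15): 1⊕0⊕1⊕1⊕0⊕0⊕1⊕1 = 1
s4 (pos 4,5,6,7,12,13,14,15): 0⊕1⊕1⊕1⊕1⊕0⊕1⊕1 = 0
s8 (pos 8,9,10,11,12,13,14,15): 0⊕0⊕0⊕0⊕1⊕0⊕1⊕1 = 1
Syndrome s8…s1 = 1010 → error at position 10.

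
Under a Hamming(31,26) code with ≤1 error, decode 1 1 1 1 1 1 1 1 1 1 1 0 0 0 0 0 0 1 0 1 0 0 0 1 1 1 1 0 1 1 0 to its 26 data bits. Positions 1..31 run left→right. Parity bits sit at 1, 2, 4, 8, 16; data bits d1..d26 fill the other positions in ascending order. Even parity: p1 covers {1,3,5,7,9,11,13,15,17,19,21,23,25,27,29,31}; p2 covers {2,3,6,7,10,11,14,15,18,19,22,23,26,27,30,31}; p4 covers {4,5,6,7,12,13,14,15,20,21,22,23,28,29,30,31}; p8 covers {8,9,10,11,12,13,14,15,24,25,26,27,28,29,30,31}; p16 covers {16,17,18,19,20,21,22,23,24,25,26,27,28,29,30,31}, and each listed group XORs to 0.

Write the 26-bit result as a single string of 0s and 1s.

s1 (pos 1,3,5,7,9,11,13,15,17,19,21,23,25,27,29,31): 1⊕1⊕1⊕1⊕1⊕1⊕0⊕0⊕0⊕0⊕0⊕0⊕1⊕1⊕1⊕0 = 1
s2 (pos 2,3,6,7,10,11,14,15,18,19,22,23,26,27,30,31): 1⊕1⊕1⊕1⊕1⊕1⊕0⊕0⊕1⊕0⊕0⊕0⊕1⊕1⊕1⊕0 = 0
s4 (pos 4,5,6,7,12,13,14,15,20,21,22,23,28,29,30,31): 1⊕1⊕1⊕1⊕0⊕0⊕0⊕0⊕1⊕0⊕0⊕0⊕0⊕1⊕1⊕0 = 1
s8 (pos 8,9,10,11,12,13,14,15,24,25,26,27,28,29,30,31): 1⊕1⊕1⊕1⊕0⊕0⊕0⊕0⊕1⊕1⊕1⊕1⊕0⊕1⊕1⊕0 = 0
s16 (pos 16,17,18,19,20,21,22,23,24,25,26,27,28,29,30,31): 0⊕0⊕1⊕0⊕1⊕0⊕0⊕0⊕1⊕1⊕1⊕1⊕0⊕1⊕1⊕0 = 0
Syndrome s16…s1 = 00101 → error at position 5.
Flip position 5: 1111111111100000010100011110110 → 1111011111100000010100011110110
Read data bits from positions 3,5,6,7,9,10,11,12,13,14,15,17,18,19,20,21,22,23,24,25,26,27,28,29,30,31: 10111110000010100011110110

10111110000010100011110110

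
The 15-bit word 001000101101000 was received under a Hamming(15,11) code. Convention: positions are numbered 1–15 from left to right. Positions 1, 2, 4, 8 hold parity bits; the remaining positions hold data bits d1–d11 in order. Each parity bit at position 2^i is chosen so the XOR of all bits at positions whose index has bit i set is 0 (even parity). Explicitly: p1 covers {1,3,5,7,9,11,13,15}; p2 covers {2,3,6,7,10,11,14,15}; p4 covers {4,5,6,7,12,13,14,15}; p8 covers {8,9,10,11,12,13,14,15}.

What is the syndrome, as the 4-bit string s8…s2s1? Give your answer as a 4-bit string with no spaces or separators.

1011

s1 (pos 1,3,5,7,9,11,13,15): 0⊕1⊕0⊕1⊕1⊕0⊕0⊕0 = 1
s2 (pos 2,3,6,7,10,11,14,15): 0⊕1⊕0⊕1⊕1⊕0⊕0⊕0 = 1
s4 (pos 4,5,6,7,12,13,14,15): 0⊕0⊕0⊕1⊕1⊕0⊕0⊕0 = 0
s8 (pos 8,9,10,11,12,13,14,15): 0⊕1⊕1⊕0⊕1⊕0⊕0⊕0 = 1
Syndrome s8…s1 = 1011 → error at position 11.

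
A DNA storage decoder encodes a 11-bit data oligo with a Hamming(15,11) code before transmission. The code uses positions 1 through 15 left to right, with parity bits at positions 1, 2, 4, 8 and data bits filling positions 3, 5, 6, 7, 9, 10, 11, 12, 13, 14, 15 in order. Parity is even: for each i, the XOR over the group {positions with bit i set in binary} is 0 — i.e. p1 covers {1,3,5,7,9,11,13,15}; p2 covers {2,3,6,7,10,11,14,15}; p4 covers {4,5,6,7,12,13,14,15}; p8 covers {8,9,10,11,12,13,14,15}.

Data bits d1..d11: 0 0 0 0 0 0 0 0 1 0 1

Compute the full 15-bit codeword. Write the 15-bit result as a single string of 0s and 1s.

Place data at non-parity positions: p1 p2 0 p4 0 0 0 p8 0 0 0 0 1 0 1
p1 (pos 1,3,5,7,9,11,13,15): XOR of data positions = 0⊕0⊕0⊕0⊕0⊕1⊕1 = 0
p2 (pos 2,3,6,7,10,11,14,15): XOR of data positions = 0⊕0⊕0⊕0⊕0⊕0⊕1 = 1
p4 (pos 4,5,6,7,12,13,14,15): XOR of data positions = 0⊕0⊕0⊕0⊕1⊕0⊕1 = 0
p8 (pos 8,9,10,11,12,13,14,15): XOR of data positions = 0⊕0⊕0⊕0⊕1⊕0⊕1 = 0
Codeword: 010000000000101

010000000000101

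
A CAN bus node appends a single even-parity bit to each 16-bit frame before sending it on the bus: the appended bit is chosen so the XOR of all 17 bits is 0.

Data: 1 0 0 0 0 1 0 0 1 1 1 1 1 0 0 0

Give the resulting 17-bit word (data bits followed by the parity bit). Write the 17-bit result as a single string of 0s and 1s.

XOR of the 16 data bits: 1⊕0⊕0⊕0⊕0⊕1⊕0⊕0⊕1⊕1⊕1⊕1⊕1⊕0⊕0⊕0 = 1
Parity bit = 1 (so all 17 bits XOR to 0).

10000100111110001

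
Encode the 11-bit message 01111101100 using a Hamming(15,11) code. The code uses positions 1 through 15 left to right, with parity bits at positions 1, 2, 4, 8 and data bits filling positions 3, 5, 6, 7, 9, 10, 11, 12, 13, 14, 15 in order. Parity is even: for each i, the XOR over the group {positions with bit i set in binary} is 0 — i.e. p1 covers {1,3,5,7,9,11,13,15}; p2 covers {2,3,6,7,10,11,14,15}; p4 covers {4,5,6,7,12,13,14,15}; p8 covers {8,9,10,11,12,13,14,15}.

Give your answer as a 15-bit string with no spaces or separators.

Place data at non-parity positions: p1 p2 0 p4 1 1 1 p8 1 1 0 1 1 0 0
p1 (pos 1,3,5,7,9,11,13,15): XOR of data positions = 0⊕1⊕1⊕1⊕0⊕1⊕0 = 0
p2 (pos 2,3,6,7,10,11,14,15): XOR of data positions = 0⊕1⊕1⊕1⊕0⊕0⊕0 = 1
p4 (pos 4,5,6,7,12,13,14,15): XOR of data positions = 1⊕1⊕1⊕1⊕1⊕0⊕0 = 1
p8 (pos 8,9,10,11,12,13,14,15): XOR of data positions = 1⊕1⊕0⊕1⊕1⊕0⊕0 = 0
Codeword: 010111101101100

010111101101100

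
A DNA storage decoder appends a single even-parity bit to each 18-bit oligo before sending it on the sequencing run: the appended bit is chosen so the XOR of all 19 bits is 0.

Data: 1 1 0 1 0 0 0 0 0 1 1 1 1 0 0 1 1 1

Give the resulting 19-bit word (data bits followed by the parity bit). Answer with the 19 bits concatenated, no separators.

XOR of the 18 data bits: 1⊕1⊕0⊕1⊕0⊕0⊕0⊕0⊕0⊕1⊕1⊕1⊕1⊕0⊕0⊕1⊕1⊕1 = 0
Parity bit = 0 (so all 19 bits XOR to 0).

1101000001111001110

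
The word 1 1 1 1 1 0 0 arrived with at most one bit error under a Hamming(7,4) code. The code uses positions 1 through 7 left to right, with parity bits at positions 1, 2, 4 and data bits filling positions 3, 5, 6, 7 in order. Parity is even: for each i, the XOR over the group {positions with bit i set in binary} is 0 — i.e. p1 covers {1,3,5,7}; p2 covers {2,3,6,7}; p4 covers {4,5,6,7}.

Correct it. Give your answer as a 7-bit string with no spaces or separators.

s1 (pos 1,3,5,7): 1⊕1⊕1⊕0 = 1
s2 (pos 2,3,6,7): 1⊕1⊕0⊕0 = 0
s4 (pos 4,5,6,7): 1⊕1⊕0⊕0 = 0
Syndrome s4…s1 = 001 → error at position 1.
Flip position 1: 1111100 → 0111100

0111100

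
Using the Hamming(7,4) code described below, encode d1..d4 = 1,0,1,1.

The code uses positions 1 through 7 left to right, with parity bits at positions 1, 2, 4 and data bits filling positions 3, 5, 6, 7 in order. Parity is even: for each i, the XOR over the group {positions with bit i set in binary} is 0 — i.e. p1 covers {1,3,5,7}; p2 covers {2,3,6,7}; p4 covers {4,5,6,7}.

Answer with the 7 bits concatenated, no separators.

0110011

Place data at non-parity positions: p1 p2 1 p4 0 1 1
p1 (pos 1,3,5,7): XOR of data positions = 1⊕0⊕1 = 0
p2 (pos 2,3,6,7): XOR of data positions = 1⊕1⊕1 = 1
p4 (pos 4,5,6,7): XOR of data positions = 0⊕1⊕1 = 0
Codeword: 0110011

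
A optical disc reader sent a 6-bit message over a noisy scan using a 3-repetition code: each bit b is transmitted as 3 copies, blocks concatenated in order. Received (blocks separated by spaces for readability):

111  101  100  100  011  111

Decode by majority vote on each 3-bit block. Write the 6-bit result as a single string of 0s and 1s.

110011

Block 1 (111): 3 ones → 1
Block 2 (101): 2 ones → 1
Block 3 (100): 1 one → 0
Block 4 (100): 1 one → 0
Block 5 (011): 2 ones → 1
Block 6 (111): 3 ones → 1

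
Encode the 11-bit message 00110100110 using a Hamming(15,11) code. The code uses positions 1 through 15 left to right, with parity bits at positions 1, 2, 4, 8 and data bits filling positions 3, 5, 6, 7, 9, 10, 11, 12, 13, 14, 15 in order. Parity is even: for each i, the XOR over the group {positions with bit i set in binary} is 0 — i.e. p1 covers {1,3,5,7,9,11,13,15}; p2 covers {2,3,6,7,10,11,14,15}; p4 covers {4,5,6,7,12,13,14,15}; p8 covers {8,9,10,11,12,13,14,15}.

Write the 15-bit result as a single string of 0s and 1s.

Place data at non-parity positions: p1 p2 0 p4 0 1 1 p8 0 1 0 0 1 1 0
p1 (pos 1,3,5,7,9,11,13,15): XOR of data positions = 0⊕0⊕1⊕0⊕0⊕1⊕0 = 0
p2 (pos 2,3,6,7,10,11,14,15): XOR of data positions = 0⊕1⊕1⊕1⊕0⊕1⊕0 = 0
p4 (pos 4,5,6,7,12,13,14,15): XOR of data positions = 0⊕1⊕1⊕0⊕1⊕1⊕0 = 0
p8 (pos 8,9,10,11,12,13,14,15): XOR of data positions = 0⊕1⊕0⊕0⊕1⊕1⊕0 = 1
Codeword: 000001110100110

000001110100110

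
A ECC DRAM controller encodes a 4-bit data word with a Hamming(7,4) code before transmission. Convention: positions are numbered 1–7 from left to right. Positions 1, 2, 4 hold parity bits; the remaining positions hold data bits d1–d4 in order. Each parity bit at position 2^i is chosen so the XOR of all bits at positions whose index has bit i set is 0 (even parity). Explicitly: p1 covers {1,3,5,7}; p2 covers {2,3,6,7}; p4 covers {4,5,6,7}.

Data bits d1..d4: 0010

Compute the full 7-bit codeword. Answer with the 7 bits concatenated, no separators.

0101010

Place data at non-parity positions: p1 p2 0 p4 0 1 0
p1 (pos 1,3,5,7): XOR of data positions = 0⊕0⊕0 = 0
p2 (pos 2,3,6,7): XOR of data positions = 0⊕1⊕0 = 1
p4 (pos 4,5,6,7): XOR of data positions = 0⊕1⊕0 = 1
Codeword: 0101010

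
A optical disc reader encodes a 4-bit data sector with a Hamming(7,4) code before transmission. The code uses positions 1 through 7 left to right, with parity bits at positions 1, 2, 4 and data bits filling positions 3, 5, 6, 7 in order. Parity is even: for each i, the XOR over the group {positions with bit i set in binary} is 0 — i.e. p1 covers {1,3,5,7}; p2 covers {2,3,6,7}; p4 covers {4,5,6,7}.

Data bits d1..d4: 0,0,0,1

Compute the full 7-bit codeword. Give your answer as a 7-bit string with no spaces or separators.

1101001

Place data at non-parity positions: p1 p2 0 p4 0 0 1
p1 (pos 1,3,5,7): XOR of data positions = 0⊕0⊕1 = 1
p2 (pos 2,3,6,7): XOR of data positions = 0⊕0⊕1 = 1
p4 (pos 4,5,6,7): XOR of data positions = 0⊕0⊕1 = 1
Codeword: 1101001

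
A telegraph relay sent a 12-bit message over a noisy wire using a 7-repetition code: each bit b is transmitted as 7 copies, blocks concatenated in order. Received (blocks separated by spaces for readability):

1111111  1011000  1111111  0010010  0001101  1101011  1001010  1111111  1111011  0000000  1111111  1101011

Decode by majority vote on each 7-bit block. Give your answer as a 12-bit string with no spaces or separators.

Block 1 (1111111): 7 ones → 1
Block 2 (1011000): 3 ones → 0
Block 3 (1111111): 7 ones → 1
Block 4 (0010010): 2 ones → 0
Block 5 (0001101): 3 ones → 0
Block 6 (1101011): 5 ones → 1
Block 7 (1001010): 3 ones → 0
Block 8 (1111111): 7 ones → 1
Block 9 (1111011): 6 ones → 1
Block 10 (0000000): 0 ones → 0
Block 11 (1111111): 7 ones → 1
Block 12 (1101011): 5 ones → 1

101001011011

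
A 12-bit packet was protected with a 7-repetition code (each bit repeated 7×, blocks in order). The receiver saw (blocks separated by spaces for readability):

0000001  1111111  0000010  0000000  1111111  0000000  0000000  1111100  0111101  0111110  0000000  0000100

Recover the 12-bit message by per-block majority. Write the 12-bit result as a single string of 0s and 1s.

010010011100

Block 1 (0000001): 1 one → 0
Block 2 (1111111): 7 ones → 1
Block 3 (0000010): 1 one → 0
Block 4 (0000000): 0 ones → 0
Block 5 (1111111): 7 ones → 1
Block 6 (0000000): 0 ones → 0
Block 7 (0000000): 0 ones → 0
Block 8 (1111100): 5 ones → 1
Block 9 (0111101): 5 ones → 1
Block 10 (0111110): 5 ones → 1
Block 11 (0000000): 0 ones → 0
Block 12 (0000100): 1 one → 0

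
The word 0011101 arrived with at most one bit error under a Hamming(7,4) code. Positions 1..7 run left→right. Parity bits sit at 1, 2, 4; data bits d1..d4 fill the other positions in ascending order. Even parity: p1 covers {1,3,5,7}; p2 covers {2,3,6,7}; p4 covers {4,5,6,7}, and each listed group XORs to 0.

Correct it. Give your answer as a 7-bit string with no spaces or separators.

s1 (pos 1,3,5,7): 0⊕1⊕1⊕1 = 1
s2 (pos 2,3,6,7): 0⊕1⊕0⊕1 = 0
s4 (pos 4,5,6,7): 1⊕1⊕0⊕1 = 1
Syndrome s4…s1 = 101 → error at position 5.
Flip position 5: 0011101 → 0011001

0011001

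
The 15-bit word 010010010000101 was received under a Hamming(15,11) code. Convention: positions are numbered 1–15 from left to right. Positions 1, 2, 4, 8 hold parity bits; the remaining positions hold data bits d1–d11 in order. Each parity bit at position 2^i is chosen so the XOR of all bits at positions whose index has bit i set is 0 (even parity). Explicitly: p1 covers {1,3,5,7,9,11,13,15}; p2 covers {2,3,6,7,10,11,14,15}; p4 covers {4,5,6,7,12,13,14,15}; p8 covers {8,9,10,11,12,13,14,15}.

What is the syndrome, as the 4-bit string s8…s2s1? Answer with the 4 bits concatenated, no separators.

1101

s1 (pos 1,3,5,7,9,11,13,15): 0⊕0⊕1⊕0⊕0⊕0⊕1⊕1 = 1
s2 (pos 2,3,6,7,10,11,14,15): 1⊕0⊕0⊕0⊕0⊕0⊕0⊕1 = 0
s4 (pos 4,5,6,7,12,13,14,15): 0⊕1⊕0⊕0⊕0⊕1⊕0⊕1 = 1
s8 (pos 8,9,10,11,12,13,14,15): 1⊕0⊕0⊕0⊕0⊕1⊕0⊕1 = 1
Syndrome s8…s1 = 1101 → error at position 13.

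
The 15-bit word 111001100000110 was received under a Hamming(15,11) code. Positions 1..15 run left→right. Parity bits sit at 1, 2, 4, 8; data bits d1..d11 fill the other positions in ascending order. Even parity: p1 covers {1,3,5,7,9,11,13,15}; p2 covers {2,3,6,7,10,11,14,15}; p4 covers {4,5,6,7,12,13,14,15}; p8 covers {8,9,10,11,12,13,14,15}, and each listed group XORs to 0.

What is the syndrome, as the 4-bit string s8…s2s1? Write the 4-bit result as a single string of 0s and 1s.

s1 (pos 1,3,5,7,9,11,13,15): 1⊕1⊕0⊕1⊕0⊕0⊕1⊕0 = 0
s2 (pos 2,3,6,7,10,11,14,15): 1⊕1⊕1⊕1⊕0⊕0⊕1⊕0 = 1
s4 (pos 4,5,6,7,12,13,14,15): 0⊕0⊕1⊕1⊕0⊕1⊕1⊕0 = 0
s8 (pos 8,9,10,11,12,13,14,15): 0⊕0⊕0⊕0⊕0⊕1⊕1⊕0 = 0
Syndrome s8…s1 = 0010 → error at position 2.

0010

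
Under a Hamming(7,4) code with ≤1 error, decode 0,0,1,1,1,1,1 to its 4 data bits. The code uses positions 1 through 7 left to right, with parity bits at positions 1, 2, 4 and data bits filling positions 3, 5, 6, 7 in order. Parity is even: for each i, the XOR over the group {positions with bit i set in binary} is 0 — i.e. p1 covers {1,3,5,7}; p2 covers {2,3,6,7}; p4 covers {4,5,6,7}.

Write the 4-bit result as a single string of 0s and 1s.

0111

s1 (pos 1,3,5,7): 0⊕1⊕1⊕1 = 1
s2 (pos 2,3,6,7): 0⊕1⊕1⊕1 = 1
s4 (pos 4,5,6,7): 1⊕1⊕1⊕1 = 0
Syndrome s4…s1 = 011 → error at position 3.
Flip position 3: 0011111 → 0001111
Read data bits from positions 3,5,6,7: 0111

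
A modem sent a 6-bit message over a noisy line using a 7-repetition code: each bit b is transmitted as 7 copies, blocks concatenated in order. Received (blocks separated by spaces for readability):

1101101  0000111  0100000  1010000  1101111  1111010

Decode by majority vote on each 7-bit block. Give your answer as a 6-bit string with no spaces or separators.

Block 1 (1101101): 5 ones → 1
Block 2 (0000111): 3 ones → 0
Block 3 (0100000): 1 one → 0
Block 4 (1010000): 2 ones → 0
Block 5 (1101111): 6 ones → 1
Block 6 (1111010): 5 ones → 1

100011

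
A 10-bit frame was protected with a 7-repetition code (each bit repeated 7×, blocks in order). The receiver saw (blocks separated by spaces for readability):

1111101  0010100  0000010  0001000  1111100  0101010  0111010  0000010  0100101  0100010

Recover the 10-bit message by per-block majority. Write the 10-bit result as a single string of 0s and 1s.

1000101000

Block 1 (1111101): 6 ones → 1
Block 2 (0010100): 2 ones → 0
Block 3 (0000010): 1 one → 0
Block 4 (0001000): 1 one → 0
Block 5 (1111100): 5 ones → 1
Block 6 (0101010): 3 ones → 0
Block 7 (0111010): 4 ones → 1
Block 8 (0000010): 1 one → 0
Block 9 (0100101): 3 ones → 0
Block 10 (0100010): 2 ones → 0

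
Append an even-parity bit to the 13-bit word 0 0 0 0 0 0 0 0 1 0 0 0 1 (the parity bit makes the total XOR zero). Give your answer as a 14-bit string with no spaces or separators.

00000000100010

XOR of the 13 data bits: 0⊕0⊕0⊕0⊕0⊕0⊕0⊕0⊕1⊕0⊕0⊕0⊕1 = 0
Parity bit = 0 (so all 14 bits XOR to 0).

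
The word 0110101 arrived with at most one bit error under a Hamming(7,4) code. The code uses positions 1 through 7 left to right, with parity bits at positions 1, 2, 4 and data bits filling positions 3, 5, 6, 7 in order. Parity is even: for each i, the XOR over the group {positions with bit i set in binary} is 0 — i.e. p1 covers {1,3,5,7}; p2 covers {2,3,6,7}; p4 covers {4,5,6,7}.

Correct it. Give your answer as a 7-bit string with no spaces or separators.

s1 (pos 1,3,5,7): 0⊕1⊕1⊕1 = 1
s2 (pos 2,3,6,7): 1⊕1⊕0⊕1 = 1
s4 (pos 4,5,6,7): 0⊕1⊕0⊕1 = 0
Syndrome s4…s1 = 011 → error at position 3.
Flip position 3: 0110101 → 0100101

0100101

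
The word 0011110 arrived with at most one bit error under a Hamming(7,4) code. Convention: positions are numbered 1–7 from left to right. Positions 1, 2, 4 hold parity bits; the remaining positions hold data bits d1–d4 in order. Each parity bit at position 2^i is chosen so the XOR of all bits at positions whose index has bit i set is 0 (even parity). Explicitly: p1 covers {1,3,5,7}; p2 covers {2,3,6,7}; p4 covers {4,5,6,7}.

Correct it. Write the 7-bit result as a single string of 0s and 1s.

s1 (pos 1,3,5,7): 0⊕1⊕1⊕0 = 0
s2 (pos 2,3,6,7): 0⊕1⊕1⊕0 = 0
s4 (pos 4,5,6,7): 1⊕1⊕1⊕0 = 1
Syndrome s4…s1 = 100 → error at position 4.
Flip position 4: 0011110 → 0010110

0010110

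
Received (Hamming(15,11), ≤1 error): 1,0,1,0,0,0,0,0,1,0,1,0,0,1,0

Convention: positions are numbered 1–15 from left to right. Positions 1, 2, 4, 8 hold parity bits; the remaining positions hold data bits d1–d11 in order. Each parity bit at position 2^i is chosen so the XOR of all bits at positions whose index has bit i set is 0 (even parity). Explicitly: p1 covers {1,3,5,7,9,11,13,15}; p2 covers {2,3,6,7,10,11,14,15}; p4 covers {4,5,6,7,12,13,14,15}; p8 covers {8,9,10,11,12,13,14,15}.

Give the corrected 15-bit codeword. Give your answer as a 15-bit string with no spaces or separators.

s1 (pos 1,3,5,7,9,11,13,15): 1⊕1⊕0⊕0⊕1⊕1⊕0⊕0 = 0
s2 (pos 2,3,6,7,10,11,14,15): 0⊕1⊕0⊕0⊕0⊕1⊕1⊕0 = 1
s4 (pos 4,5,6,7,12,13,14,15): 0⊕0⊕0⊕0⊕0⊕0⊕1⊕0 = 1
s8 (pos 8,9,10,11,12,13,14,15): 0⊕1⊕0⊕1⊕0⊕0⊕1⊕0 = 1
Syndrome s8…s1 = 1110 → error at position 14.
Flip position 14: 101000001010010 → 101000001010000

101000001010000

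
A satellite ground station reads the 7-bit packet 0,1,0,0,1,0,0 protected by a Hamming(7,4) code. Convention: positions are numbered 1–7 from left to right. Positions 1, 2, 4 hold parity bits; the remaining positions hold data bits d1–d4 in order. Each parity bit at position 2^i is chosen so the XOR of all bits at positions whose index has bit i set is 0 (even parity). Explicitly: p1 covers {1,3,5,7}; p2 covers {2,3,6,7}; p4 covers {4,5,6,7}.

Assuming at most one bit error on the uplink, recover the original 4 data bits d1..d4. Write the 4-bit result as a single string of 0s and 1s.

s1 (pos 1,3,5,7): 0⊕0⊕1⊕0 = 1
s2 (pos 2,3,6,7): 1⊕0⊕0⊕0 = 1
s4 (pos 4,5,6,7): 0⊕1⊕0⊕0 = 1
Syndrome s4…s1 = 111 → error at position 7.
Flip position 7: 0100100 → 0100101
Read data bits from positions 3,5,6,7: 0101

0101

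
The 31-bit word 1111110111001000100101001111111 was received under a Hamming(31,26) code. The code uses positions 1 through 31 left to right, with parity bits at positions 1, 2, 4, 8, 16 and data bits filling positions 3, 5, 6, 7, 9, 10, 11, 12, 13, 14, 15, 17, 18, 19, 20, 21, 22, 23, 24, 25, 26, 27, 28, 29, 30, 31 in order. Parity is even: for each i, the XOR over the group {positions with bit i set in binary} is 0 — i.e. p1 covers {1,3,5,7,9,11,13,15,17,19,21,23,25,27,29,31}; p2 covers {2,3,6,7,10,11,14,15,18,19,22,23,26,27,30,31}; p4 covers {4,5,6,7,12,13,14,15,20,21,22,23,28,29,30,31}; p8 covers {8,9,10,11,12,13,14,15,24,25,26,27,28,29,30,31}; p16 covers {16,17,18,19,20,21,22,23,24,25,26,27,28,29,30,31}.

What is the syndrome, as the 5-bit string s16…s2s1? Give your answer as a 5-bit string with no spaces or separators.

01010

s1 (pos 1,3,5,7,9,11,13,15,17,19,21,23,25,27,29,31): 1⊕1⊕1⊕0⊕1⊕0⊕1⊕0⊕1⊕0⊕0⊕0⊕1⊕1⊕1⊕1 = 0
s2 (pos 2,3,6,7,10,11,14,15,18,19,22,23,26,27,30,31): 1⊕1⊕1⊕0⊕1⊕0⊕0⊕0⊕0⊕0⊕1⊕0⊕1⊕1⊕1⊕1 = 1
s4 (pos 4,5,6,7,12,13,14,15,20,21,22,23,28,29,30,31): 1⊕1⊕1⊕0⊕0⊕1⊕0⊕0⊕1⊕0⊕1⊕0⊕1⊕1⊕1⊕1 = 0
s8 (pos 8,9,10,11,12,13,14,15,24,25,26,27,28,29,30,31): 1⊕1⊕1⊕0⊕0⊕1⊕0⊕0⊕0⊕1⊕1⊕1⊕1⊕1⊕1⊕1 = 1
s16 (pos 16,17,18,19,20,21,22,23,24,25,26,27,28,29,30,31): 0⊕1⊕0⊕0⊕1⊕0⊕1⊕0⊕0⊕1⊕1⊕1⊕1⊕1⊕1⊕1 = 0
Syndrome s16…s1 = 01010 → error at position 10.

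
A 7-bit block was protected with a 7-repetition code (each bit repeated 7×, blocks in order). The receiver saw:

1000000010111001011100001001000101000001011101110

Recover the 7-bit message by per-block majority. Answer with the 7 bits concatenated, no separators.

0110001

Block 1 (1000000): 1 one → 0
Block 2 (0101110): 4 ones → 1
Block 3 (0101110): 4 ones → 1
Block 4 (0001001): 2 ones → 0
Block 5 (0001010): 2 ones → 0
Block 6 (0000101): 2 ones → 0
Block 7 (1101110): 5 ones → 1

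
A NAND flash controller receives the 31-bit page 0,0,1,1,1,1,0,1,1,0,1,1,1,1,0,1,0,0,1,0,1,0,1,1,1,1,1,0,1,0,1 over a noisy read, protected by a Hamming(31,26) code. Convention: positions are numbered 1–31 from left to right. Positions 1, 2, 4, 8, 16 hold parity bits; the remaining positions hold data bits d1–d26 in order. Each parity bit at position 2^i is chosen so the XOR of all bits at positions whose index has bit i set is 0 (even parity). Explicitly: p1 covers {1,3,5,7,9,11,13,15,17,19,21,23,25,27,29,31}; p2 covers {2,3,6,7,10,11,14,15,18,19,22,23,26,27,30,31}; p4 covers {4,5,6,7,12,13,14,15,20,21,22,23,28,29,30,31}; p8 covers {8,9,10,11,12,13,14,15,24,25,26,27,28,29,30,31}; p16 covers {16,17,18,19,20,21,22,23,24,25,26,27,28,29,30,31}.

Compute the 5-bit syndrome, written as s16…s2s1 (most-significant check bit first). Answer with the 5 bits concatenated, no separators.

s1 (pos 1,3,5,7,9,11,13,15,17,19,21,23,25,27,29,31): 0⊕1⊕1⊕0⊕1⊕1⊕1⊕0⊕0⊕1⊕1⊕1⊕1⊕1⊕1⊕1 = 0
s2 (pos 2,3,6,7,10,11,14,15,18,19,22,23,26,27,30,31): 0⊕1⊕1⊕0⊕0⊕1⊕1⊕0⊕0⊕1⊕0⊕1⊕1⊕1⊕0⊕1 = 1
s4 (pos 4,5,6,7,12,13,14,15,20,21,22,23,28,29,30,31): 1⊕1⊕1⊕0⊕1⊕1⊕1⊕0⊕0⊕1⊕0⊕1⊕0⊕1⊕0⊕1 = 0
s8 (pos 8,9,10,11,12,13,14,15,24,25,26,27,28,29,30,31): 1⊕1⊕0⊕1⊕1⊕1⊕1⊕0⊕1⊕1⊕1⊕1⊕0⊕1⊕0⊕1 = 0
s16 (pos 16,17,18,19,20,21,22,23,24,25,26,27,28,29,30,31): 1⊕0⊕0⊕1⊕0⊕1⊕0⊕1⊕1⊕1⊕1⊕1⊕0⊕1⊕0⊕1 = 0
Syndrome s16…s1 = 00010 → error at position 2.

00010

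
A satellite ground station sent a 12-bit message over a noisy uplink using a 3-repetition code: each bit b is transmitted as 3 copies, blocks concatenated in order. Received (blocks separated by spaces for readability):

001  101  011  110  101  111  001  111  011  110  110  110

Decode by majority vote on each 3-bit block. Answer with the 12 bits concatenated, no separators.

Block 1 (001): 1 one → 0
Block 2 (101): 2 ones → 1
Block 3 (011): 2 ones → 1
Block 4 (110): 2 ones → 1
Block 5 (101): 2 ones → 1
Block 6 (111): 3 ones → 1
Block 7 (001): 1 one → 0
Block 8 (111): 3 ones → 1
Block 9 (011): 2 ones → 1
Block 10 (110): 2 ones → 1
Block 11 (110): 2 ones → 1
Block 12 (110): 2 ones → 1

011111011111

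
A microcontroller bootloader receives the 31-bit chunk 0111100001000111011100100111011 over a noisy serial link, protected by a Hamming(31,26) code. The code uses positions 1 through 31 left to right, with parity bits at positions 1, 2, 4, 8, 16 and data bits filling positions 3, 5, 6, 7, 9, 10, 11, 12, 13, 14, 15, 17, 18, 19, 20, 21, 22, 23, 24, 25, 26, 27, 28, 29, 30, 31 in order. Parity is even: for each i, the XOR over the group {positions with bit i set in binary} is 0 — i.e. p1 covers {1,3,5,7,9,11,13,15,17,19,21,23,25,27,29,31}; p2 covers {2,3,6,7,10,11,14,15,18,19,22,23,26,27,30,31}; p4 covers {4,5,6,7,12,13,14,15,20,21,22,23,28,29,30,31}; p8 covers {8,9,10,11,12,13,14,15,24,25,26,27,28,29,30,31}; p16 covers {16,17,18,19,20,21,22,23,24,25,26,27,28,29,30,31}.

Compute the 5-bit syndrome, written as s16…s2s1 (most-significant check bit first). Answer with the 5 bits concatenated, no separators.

00101

s1 (pos 1,3,5,7,9,11,13,15,17,19,21,23,25,27,29,31): 0⊕1⊕1⊕0⊕0⊕0⊕0⊕1⊕0⊕1⊕0⊕1⊕0⊕1⊕0⊕1 = 1
s2 (pos 2,3,6,7,10,11,14,15,18,19,22,23,26,27,30,31): 1⊕1⊕0⊕0⊕1⊕0⊕1⊕1⊕1⊕1⊕0⊕1⊕1⊕1⊕1⊕1 = 0
s4 (pos 4,5,6,7,12,13,14,15,20,21,22,23,28,29,30,31): 1⊕1⊕0⊕0⊕0⊕0⊕1⊕1⊕1⊕0⊕0⊕1⊕1⊕0⊕1⊕1 = 1
s8 (pos 8,9,10,11,12,13,14,15,24,25,26,27,28,29,30,31): 0⊕0⊕1⊕0⊕0⊕0⊕1⊕1⊕0⊕0⊕1⊕1⊕1⊕0⊕1⊕1 = 0
s16 (pos 16,17,18,19,20,21,22,23,24,25,26,27,28,29,30,31): 1⊕0⊕1⊕1⊕1⊕0⊕0⊕1⊕0⊕0⊕1⊕1⊕1⊕0⊕1⊕1 = 0
Syndrome s16…s1 = 00101 → error at position 5.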